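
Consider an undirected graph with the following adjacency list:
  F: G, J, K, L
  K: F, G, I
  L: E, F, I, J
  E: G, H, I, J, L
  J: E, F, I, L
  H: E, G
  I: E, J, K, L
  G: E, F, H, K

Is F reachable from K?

Explore from K.
Distance 1: reach F, G, I.
Found F.

Yes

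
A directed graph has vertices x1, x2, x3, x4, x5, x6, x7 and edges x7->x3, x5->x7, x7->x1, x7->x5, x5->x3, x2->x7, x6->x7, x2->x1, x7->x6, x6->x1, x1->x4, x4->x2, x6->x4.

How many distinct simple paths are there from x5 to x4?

x5→x7→x1→x4
x5→x7→x6→x1→x4
x5→x7→x6→x4

3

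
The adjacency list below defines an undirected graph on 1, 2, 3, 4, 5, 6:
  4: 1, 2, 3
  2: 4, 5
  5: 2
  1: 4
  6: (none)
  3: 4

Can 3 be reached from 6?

No

6 has no edges, so nothing is reachable from it.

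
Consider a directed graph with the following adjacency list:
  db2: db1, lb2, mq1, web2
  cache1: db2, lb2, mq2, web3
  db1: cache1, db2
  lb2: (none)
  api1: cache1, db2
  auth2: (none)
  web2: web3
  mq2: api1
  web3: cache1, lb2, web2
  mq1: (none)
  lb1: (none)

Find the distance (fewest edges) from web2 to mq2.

Distance 0: web2.
Distance 1: web3.
Distance 2: cache1, lb2.
Distance 3: db2, mq2 — contains mq2.

3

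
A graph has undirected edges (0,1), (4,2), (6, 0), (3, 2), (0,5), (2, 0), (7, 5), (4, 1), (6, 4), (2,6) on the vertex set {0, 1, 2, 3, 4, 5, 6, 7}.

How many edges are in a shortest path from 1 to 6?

2

Distance 0: 1.
Distance 1: 0, 4.
Distance 2: 2, 5, 6 — contains 6.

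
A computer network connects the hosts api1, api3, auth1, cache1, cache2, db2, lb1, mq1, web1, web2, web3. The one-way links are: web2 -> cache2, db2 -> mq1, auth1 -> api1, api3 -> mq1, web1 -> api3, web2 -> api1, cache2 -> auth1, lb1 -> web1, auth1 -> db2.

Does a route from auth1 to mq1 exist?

Explore from auth1.
Distance 1: reach api1, db2.
Distance 2: reach mq1.
Found mq1.

Yes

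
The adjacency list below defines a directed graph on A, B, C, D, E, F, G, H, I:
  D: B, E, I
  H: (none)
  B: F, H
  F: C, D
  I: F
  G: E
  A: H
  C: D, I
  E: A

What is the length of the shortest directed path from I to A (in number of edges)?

4

Distance 0: I.
Distance 1: F.
Distance 2: C, D.
Distance 3: B, E.
Distance 4: A, H — contains A.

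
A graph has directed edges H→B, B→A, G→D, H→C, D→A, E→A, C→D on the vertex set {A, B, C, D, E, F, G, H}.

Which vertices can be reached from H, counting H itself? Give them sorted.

A, B, C, D, H

Start at H.
Its neighbours: B, C.
Then their neighbours: A, D.
Nothing further is reachable.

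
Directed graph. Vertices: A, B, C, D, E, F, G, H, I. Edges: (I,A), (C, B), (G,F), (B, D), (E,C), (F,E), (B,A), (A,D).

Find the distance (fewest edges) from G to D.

Distance 0: G.
Distance 1: F.
Distance 2: E.
Distance 3: C.
Distance 4: B.
Distance 5: A, D — contains D.

5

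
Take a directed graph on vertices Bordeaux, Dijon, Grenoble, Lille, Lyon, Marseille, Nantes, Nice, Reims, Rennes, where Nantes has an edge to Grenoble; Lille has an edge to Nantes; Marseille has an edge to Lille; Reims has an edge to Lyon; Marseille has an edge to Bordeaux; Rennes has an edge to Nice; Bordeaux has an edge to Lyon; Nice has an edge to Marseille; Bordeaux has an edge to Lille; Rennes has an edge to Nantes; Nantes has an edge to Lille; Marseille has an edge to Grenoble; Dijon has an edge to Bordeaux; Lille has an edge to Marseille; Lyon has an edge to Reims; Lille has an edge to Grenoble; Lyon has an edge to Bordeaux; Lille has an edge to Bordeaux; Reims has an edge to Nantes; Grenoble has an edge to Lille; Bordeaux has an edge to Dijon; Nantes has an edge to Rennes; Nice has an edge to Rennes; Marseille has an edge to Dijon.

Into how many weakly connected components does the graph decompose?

From Bordeaux: component {Bordeaux, Dijon, Grenoble, Lille, Lyon, Marseille, Nantes, Nice, Reims, Rennes}.
That's 1 component.

1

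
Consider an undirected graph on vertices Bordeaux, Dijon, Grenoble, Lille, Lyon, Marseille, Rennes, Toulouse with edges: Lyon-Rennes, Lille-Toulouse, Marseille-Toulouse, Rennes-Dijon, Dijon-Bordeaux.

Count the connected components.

3

From Bordeaux: component {Bordeaux, Dijon, Lyon, Rennes}.
From Grenoble: component {Grenoble}.
From Lille: component {Lille, Marseille, Toulouse}.
That's 3 components.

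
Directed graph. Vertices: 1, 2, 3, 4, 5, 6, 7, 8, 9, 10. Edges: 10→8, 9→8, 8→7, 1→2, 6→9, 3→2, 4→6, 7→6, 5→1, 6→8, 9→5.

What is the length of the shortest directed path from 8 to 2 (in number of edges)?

6

Distance 0: 8.
Distance 1: 7.
Distance 2: 6.
Distance 3: 9.
Distance 4: 5.
Distance 5: 1.
Distance 6: 2 — contains 2.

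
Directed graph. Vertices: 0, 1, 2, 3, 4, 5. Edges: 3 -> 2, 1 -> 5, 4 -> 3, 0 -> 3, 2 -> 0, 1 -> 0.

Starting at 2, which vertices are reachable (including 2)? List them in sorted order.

0, 2, 3

Start at 2.
Its neighbours: 0.
Then their neighbours: 3.
Nothing further is reachable.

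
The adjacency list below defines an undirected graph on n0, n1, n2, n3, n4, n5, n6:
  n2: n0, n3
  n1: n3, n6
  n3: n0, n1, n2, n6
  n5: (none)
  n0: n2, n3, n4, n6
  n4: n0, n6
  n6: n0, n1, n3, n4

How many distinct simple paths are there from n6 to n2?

n6–n0–n2
n6–n0–n3–n2
n6–n1–n3–n0–n2
n6–n1–n3–n2
n6–n3–n0–n2
n6–n3–n2
n6–n4–n0–n2
n6–n4–n0–n3–n2

8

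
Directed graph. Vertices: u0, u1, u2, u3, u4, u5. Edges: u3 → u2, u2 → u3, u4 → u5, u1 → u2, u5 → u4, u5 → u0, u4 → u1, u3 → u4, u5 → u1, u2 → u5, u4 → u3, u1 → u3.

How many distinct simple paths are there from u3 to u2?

u3→u2
u3→u4→u1→u2
u3→u4→u5→u1→u2

3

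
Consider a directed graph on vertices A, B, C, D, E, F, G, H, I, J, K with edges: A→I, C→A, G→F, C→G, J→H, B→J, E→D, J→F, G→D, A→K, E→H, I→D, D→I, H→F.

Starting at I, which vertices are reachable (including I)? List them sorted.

Start at I.
Its neighbours: D.
Nothing further is reachable.

D, I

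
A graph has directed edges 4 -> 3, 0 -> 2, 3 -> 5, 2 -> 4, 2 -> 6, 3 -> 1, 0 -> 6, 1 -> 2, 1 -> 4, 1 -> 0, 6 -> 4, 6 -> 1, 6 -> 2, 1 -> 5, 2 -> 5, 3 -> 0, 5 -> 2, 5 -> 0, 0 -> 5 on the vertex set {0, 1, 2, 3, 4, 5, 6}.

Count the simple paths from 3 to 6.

3→0→2→6
3→0→5→2→6
3→0→6
3→1→0→2→6
3→1→0→5→2→6
3→1→0→6
3→1→2→5→0→6
3→1→2→6
3→1→5→0→2→6
3→1→5→0→6
3→1→5→2→6
3→5→0→2→6
3→5→0→6
3→5→2→6

14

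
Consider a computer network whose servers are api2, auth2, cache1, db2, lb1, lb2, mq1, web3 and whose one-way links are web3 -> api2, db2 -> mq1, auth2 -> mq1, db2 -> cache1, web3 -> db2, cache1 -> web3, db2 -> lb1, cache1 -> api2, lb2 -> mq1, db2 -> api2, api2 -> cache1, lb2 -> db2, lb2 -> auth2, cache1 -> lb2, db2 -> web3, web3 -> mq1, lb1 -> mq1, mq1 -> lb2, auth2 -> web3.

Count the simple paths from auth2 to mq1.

auth2→mq1
auth2→web3→api2→cache1→lb2→db2→lb1→mq1
auth2→web3→api2→cache1→lb2→db2→mq1
auth2→web3→api2→cache1→lb2→mq1
auth2→web3→db2→api2→cache1→lb2→mq1
auth2→web3→db2→cache1→lb2→mq1
auth2→web3→db2→lb1→mq1
auth2→web3→db2→mq1
auth2→web3→mq1

9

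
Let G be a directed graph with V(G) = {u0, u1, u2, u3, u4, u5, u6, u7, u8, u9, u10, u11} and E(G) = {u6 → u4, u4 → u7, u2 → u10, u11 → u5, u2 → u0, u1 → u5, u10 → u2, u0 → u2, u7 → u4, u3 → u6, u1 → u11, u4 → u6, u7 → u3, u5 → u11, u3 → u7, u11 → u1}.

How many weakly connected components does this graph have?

From u0: component {u0, u2, u10}.
From u1: component {u1, u5, u11}.
From u3: component {u3, u4, u6, u7}.
From u8: component {u8}.
From u9: component {u9}.
That's 5 components.

5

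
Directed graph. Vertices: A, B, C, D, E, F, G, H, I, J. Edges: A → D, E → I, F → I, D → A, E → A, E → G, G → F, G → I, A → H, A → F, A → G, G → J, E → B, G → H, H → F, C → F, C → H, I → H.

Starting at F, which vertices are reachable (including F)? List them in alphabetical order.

Start at F.
Its neighbours: I.
Then their neighbours: H.
Nothing further is reachable.

F, H, I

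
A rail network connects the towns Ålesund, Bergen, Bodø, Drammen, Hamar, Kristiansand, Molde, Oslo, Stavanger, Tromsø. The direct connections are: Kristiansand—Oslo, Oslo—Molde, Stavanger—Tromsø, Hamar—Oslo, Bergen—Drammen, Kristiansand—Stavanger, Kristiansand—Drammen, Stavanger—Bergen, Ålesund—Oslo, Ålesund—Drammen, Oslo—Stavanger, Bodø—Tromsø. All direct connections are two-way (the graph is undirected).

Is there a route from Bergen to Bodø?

Yes

Explore from Bergen.
Distance 1: reach Drammen, Stavanger.
Distance 2: reach Ålesund, Kristiansand, Oslo, Tromsø.
Distance 3: reach Bodø, Hamar, Molde.
Found Bodø.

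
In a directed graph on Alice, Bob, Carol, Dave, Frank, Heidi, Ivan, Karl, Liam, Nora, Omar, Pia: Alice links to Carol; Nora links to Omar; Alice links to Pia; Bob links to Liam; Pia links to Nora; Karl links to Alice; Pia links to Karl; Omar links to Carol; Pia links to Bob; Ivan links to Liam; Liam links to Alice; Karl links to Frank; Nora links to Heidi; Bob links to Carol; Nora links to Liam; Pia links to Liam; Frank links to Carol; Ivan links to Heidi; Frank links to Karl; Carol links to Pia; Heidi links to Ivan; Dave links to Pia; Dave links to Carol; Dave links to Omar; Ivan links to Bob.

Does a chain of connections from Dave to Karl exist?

Yes

Explore from Dave.
Distance 1: reach Carol, Omar, Pia.
Distance 2: reach Bob, Karl, Liam, Nora.
Found Karl.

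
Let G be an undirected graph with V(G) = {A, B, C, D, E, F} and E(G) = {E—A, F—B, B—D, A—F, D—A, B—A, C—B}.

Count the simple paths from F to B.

3

F–A–B
F–A–D–B
F–B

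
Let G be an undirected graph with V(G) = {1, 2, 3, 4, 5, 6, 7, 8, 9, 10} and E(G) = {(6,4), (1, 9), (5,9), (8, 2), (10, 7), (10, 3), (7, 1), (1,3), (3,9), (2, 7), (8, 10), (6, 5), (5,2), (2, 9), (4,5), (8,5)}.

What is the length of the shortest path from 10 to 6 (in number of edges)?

3

Distance 0: 10.
Distance 1: 3, 7, 8.
Distance 2: 1, 2, 5, 9.
Distance 3: 4, 6 — contains 6.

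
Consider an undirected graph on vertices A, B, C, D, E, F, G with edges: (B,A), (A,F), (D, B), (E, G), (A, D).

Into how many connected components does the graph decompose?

From A: component {A, B, D, F}.
From C: component {C}.
From E: component {E, G}.
That's 3 components.

3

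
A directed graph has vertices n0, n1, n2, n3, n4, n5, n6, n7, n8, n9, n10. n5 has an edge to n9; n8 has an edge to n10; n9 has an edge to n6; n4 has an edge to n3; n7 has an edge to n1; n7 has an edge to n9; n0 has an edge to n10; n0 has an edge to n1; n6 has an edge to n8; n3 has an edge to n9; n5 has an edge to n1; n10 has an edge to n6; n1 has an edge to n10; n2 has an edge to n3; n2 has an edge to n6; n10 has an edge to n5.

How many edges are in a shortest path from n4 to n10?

5

Distance 0: n4.
Distance 1: n3.
Distance 2: n9.
Distance 3: n6.
Distance 4: n8.
Distance 5: n10 — contains n10.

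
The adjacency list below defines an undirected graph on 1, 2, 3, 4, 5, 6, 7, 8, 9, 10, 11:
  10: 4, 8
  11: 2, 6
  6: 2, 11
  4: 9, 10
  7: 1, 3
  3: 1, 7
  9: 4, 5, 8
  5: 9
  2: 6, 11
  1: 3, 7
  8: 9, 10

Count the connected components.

From 1: component {1, 3, 7}.
From 2: component {2, 6, 11}.
From 4: component {4, 5, 8, 9, 10}.
That's 3 components.

3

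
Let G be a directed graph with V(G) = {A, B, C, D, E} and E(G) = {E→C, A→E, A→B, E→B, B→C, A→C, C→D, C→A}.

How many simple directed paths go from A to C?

4

A→B→C
A→C
A→E→B→C
A→E→C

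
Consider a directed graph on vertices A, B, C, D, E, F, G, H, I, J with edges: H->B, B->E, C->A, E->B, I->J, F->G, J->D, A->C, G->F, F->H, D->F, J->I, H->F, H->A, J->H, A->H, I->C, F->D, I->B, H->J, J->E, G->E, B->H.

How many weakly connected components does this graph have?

1

From A: component {A, B, C, D, E, F, G, H, I, J}.
That's 1 component.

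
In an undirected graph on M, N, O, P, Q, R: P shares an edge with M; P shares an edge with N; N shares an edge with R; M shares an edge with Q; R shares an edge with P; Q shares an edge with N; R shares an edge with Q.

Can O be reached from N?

No

Explore from N.
Distance 1: reach P, Q, R.
Distance 2: reach M.
The search is exhausted without reaching O; it lies in a different component.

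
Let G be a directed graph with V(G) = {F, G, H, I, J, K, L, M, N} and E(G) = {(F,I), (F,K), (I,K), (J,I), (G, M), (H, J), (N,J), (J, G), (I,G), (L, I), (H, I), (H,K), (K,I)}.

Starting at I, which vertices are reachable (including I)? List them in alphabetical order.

Start at I.
Its neighbours: G, K.
Then their neighbours: M.
Nothing further is reachable.

G, I, K, M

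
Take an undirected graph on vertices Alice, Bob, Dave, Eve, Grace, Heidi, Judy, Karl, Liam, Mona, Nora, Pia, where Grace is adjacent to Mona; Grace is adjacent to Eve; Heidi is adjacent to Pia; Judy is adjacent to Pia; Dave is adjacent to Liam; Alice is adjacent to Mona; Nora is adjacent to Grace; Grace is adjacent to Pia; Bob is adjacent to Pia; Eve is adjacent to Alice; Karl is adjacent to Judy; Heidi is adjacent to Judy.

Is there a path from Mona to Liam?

No

Explore from Mona.
Distance 1: reach Alice, Grace.
Distance 2: reach Eve, Nora, Pia.
Distance 3: reach Bob, Heidi, Judy.
Distance 4: reach Karl.
The search is exhausted without reaching Liam; it lies in a different component.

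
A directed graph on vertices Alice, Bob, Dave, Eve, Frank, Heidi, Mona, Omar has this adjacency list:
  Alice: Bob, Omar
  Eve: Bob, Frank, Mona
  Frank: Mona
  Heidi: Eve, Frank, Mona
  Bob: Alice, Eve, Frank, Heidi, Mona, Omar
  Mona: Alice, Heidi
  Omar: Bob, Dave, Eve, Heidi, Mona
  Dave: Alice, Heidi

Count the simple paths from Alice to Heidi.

Alice→Bob→Eve→Frank→Mona→Heidi
Alice→Bob→Eve→Mona→Heidi
Alice→Bob→Frank→Mona→Heidi
Alice→Bob→Heidi
Alice→Bob→Mona→Heidi
Alice→Bob→Omar→Dave→Heidi
Alice→Bob→Omar→Eve→Frank→Mona→Heidi
Alice→Bob→Omar→Eve→Mona→Heidi
... and 15 more.

23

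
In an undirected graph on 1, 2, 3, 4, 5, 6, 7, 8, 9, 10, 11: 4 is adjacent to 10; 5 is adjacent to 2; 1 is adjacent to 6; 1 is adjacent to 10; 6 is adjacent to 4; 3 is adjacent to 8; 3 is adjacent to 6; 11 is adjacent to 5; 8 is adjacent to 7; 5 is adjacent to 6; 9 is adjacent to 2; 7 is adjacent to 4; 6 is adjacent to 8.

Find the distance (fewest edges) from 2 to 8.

Distance 0: 2.
Distance 1: 5, 9.
Distance 2: 6, 11.
Distance 3: 1, 3, 4, 8 — contains 8.

3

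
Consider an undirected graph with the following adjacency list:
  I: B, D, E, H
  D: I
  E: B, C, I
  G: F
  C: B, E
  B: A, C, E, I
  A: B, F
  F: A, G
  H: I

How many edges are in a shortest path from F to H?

4

Distance 0: F.
Distance 1: A, G.
Distance 2: B.
Distance 3: C, E, I.
Distance 4: D, H — contains H.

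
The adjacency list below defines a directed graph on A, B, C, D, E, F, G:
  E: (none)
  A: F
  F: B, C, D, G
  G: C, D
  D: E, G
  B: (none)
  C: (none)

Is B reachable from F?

Yes

Explore from F.
Distance 1: reach B, C, D, G.
Found B.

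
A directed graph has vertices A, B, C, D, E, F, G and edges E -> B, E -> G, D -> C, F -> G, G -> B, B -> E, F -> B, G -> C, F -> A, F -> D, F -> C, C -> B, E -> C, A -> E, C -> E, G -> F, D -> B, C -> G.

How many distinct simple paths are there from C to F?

C→B→E→G→F
C→E→G→F
C→G→F

3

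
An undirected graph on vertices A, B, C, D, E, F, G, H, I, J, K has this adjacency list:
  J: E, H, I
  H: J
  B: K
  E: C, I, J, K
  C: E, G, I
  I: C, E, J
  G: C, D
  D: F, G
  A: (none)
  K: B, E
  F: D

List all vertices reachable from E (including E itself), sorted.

Start at E.
Its neighbours: C, I, J, K.
Then their neighbours: B, G, H.
Then next layer: D.
Then next layer: F.
Nothing further is reachable.

B, C, D, E, F, G, H, I, J, K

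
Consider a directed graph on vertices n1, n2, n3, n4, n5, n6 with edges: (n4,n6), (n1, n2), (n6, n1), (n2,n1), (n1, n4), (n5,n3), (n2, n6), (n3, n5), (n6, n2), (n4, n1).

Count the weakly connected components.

2

From n1: component {n1, n2, n4, n6}.
From n3: component {n3, n5}.
That's 2 components.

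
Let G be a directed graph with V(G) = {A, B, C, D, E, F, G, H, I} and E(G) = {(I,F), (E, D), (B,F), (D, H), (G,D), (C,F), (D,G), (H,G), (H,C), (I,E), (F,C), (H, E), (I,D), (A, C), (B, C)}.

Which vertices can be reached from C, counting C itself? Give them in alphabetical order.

Start at C.
Its neighbours: F.
Nothing further is reachable.

C, F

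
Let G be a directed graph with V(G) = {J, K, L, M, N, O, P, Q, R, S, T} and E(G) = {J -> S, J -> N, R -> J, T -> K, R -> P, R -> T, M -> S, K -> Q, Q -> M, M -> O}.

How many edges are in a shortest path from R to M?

4

Distance 0: R.
Distance 1: J, P, T.
Distance 2: K, N, S.
Distance 3: Q.
Distance 4: M — contains M.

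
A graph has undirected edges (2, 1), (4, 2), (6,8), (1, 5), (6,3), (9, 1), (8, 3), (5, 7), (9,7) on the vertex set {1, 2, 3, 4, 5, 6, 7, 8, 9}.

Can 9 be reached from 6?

No

Explore from 6.
Distance 1: reach 3, 8.
The search is exhausted without reaching 9; it lies in a different component.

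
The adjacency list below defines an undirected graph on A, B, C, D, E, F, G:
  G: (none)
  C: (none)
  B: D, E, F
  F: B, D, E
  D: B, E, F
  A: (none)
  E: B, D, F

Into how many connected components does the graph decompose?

From A: component {A}.
From B: component {B, D, E, F}.
From C: component {C}.
From G: component {G}.
That's 4 components.

4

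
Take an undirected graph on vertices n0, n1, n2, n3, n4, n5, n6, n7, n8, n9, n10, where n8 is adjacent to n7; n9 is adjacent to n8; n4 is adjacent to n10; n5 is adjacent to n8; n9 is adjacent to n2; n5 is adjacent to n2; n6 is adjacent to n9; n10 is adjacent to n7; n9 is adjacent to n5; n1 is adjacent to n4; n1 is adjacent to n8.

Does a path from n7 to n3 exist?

No

Explore from n7.
Distance 1: reach n8, n10.
Distance 2: reach n1, n4, n5, n9.
Distance 3: reach n2, n6.
The search is exhausted without reaching n3; it lies in a different component.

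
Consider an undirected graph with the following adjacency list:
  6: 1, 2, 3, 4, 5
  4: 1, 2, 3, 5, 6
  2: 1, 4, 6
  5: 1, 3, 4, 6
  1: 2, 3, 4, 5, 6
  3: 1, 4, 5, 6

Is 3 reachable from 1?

Yes

Explore from 1.
Distance 1: reach 2, 3, 4, 5, 6.
Found 3.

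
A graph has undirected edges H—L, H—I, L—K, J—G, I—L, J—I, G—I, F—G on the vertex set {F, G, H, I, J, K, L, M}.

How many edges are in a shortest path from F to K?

4

Distance 0: F.
Distance 1: G.
Distance 2: I, J.
Distance 3: H, L.
Distance 4: K — contains K.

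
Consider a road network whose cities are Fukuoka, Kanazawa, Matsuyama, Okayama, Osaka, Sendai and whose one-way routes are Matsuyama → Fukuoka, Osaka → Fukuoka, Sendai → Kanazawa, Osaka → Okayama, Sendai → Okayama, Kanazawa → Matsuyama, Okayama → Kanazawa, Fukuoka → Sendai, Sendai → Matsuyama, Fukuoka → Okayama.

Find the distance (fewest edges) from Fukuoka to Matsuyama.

2

Distance 0: Fukuoka.
Distance 1: Okayama, Sendai.
Distance 2: Kanazawa, Matsuyama — contains Matsuyama.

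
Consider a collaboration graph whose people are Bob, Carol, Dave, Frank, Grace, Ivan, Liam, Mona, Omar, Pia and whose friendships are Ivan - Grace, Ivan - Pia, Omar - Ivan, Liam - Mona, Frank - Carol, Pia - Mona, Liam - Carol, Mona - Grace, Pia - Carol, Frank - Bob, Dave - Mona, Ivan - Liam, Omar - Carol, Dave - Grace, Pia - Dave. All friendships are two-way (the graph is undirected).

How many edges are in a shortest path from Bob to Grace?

5

Distance 0: Bob.
Distance 1: Frank.
Distance 2: Carol.
Distance 3: Liam, Omar, Pia.
Distance 4: Dave, Ivan, Mona.
Distance 5: Grace — contains Grace.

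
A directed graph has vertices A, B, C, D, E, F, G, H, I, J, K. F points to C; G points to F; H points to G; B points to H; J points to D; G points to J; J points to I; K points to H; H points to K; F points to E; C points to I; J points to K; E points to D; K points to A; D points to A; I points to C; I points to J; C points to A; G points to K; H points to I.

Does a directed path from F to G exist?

Yes

Explore from F.
Distance 1: reach C, E.
Distance 2: reach A, D, I.
Distance 3: reach J.
Distance 4: reach K.
Distance 5: reach H.
Distance 6: reach G.
Found G.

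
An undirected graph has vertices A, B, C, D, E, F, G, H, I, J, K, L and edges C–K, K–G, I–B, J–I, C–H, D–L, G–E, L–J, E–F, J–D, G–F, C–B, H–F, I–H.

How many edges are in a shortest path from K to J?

Distance 0: K.
Distance 1: C, G.
Distance 2: B, E, F, H.
Distance 3: I.
Distance 4: J — contains J.

4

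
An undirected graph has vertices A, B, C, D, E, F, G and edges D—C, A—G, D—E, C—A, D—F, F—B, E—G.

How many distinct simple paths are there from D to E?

D–C–A–G–E
D–E

2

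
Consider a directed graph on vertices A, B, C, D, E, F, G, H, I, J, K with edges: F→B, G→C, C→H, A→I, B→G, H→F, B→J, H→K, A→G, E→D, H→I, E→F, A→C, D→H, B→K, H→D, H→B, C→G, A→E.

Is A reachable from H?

No

Explore from H.
Distance 1: reach B, D, F, I, K.
Distance 2: reach G, J.
Distance 3: reach C.
The search from H is exhausted; no directed path reaches A.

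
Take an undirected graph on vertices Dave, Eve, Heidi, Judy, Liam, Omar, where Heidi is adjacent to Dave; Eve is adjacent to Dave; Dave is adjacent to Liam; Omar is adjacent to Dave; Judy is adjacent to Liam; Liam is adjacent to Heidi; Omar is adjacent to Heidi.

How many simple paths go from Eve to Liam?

3

Eve–Dave–Heidi–Liam
Eve–Dave–Liam
Eve–Dave–Omar–Heidi–Liam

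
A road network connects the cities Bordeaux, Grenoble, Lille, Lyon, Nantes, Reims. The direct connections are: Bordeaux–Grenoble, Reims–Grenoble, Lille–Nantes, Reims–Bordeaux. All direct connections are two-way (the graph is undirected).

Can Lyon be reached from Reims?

Explore from Reims.
Distance 1: reach Bordeaux, Grenoble.
The search is exhausted without reaching Lyon; it lies in a different component.

No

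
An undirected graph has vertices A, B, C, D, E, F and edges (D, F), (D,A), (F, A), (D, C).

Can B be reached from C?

No

Explore from C.
Distance 1: reach D.
Distance 2: reach A, F.
The search is exhausted without reaching B; it lies in a different component.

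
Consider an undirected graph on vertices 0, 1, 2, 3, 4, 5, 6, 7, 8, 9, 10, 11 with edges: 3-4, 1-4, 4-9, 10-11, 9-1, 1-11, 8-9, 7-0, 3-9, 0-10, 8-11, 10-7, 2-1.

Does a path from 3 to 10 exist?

Explore from 3.
Distance 1: reach 4, 9.
Distance 2: reach 1, 8.
Distance 3: reach 2, 11.
Distance 4: reach 10.
Found 10.

Yes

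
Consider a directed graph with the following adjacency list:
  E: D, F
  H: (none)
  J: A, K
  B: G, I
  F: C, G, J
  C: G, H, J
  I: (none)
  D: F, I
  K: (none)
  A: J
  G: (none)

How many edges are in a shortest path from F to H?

Distance 0: F.
Distance 1: C, G, J.
Distance 2: A, H, K — contains H.

2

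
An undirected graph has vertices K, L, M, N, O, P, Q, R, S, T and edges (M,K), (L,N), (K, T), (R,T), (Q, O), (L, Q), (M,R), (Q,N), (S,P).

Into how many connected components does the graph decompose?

From K: component {K, M, R, T}.
From L: component {L, N, O, Q}.
From P: component {P, S}.
That's 3 components.

3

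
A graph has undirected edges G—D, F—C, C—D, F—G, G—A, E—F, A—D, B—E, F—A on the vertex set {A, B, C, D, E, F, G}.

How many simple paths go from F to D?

F–A–D
F–A–G–D
F–C–D
F–G–A–D
F–G–D

5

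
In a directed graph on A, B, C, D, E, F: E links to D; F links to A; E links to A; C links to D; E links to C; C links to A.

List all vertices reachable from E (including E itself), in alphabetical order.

Start at E.
Its neighbours: A, C, D.
Nothing further is reachable.

A, C, D, E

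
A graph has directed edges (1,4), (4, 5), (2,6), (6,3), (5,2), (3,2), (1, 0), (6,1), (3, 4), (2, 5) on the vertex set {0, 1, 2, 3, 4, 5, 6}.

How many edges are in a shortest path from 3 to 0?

Distance 0: 3.
Distance 1: 2, 4.
Distance 2: 5, 6.
Distance 3: 1.
Distance 4: 0 — contains 0.

4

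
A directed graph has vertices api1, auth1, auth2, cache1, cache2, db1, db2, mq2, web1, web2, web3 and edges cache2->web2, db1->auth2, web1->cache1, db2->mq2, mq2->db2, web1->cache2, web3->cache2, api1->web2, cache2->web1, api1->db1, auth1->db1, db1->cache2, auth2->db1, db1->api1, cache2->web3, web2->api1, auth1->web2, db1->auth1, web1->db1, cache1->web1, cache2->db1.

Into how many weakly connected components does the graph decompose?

From api1: component {api1, auth1, auth2, cache1, cache2, db1, web1, web2, web3}.
From db2: component {db2, mq2}.
That's 2 components.

2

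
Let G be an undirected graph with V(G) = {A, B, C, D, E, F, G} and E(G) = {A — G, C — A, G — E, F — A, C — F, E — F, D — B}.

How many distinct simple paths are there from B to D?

B–D

1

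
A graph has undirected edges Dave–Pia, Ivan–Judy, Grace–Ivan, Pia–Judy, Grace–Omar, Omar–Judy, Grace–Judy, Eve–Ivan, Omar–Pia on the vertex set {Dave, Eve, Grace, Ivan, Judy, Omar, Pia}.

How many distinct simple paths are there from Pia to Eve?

7

Pia–Judy–Grace–Ivan–Eve
Pia–Judy–Ivan–Eve
Pia–Judy–Omar–Grace–Ivan–Eve
Pia–Omar–Grace–Ivan–Eve
Pia–Omar–Grace–Judy–Ivan–Eve
Pia–Omar–Judy–Grace–Ivan–Eve
Pia–Omar–Judy–Ivan–Eve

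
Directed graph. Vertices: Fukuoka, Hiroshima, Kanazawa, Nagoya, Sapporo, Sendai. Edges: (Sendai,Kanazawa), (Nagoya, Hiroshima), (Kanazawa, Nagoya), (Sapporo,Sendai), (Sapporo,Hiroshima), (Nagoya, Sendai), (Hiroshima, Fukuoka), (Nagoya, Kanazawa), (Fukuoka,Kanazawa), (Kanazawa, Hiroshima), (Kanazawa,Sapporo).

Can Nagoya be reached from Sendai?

Yes

Explore from Sendai.
Distance 1: reach Kanazawa.
Distance 2: reach Hiroshima, Nagoya, Sapporo.
Found Nagoya.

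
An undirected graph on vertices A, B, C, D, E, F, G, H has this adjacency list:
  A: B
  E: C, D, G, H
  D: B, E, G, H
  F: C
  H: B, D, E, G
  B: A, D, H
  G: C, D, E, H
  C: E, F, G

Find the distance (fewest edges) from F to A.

5

Distance 0: F.
Distance 1: C.
Distance 2: E, G.
Distance 3: D, H.
Distance 4: B.
Distance 5: A — contains A.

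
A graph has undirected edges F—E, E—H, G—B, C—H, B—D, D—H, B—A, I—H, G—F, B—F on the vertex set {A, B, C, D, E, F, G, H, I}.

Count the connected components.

1

From A: component {A, B, C, D, E, F, G, H, I}.
That's 1 component.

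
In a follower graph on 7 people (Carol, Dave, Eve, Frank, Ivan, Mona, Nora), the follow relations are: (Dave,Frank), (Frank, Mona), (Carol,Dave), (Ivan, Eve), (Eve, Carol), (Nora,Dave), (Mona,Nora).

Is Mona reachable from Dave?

Yes

Explore from Dave.
Distance 1: reach Frank.
Distance 2: reach Mona.
Found Mona.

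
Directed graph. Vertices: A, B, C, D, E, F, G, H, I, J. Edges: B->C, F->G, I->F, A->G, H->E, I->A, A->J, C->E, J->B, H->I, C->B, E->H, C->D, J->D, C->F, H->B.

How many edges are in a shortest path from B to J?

6

Distance 0: B.
Distance 1: C.
Distance 2: D, E, F.
Distance 3: G, H.
Distance 4: I.
Distance 5: A.
Distance 6: J — contains J.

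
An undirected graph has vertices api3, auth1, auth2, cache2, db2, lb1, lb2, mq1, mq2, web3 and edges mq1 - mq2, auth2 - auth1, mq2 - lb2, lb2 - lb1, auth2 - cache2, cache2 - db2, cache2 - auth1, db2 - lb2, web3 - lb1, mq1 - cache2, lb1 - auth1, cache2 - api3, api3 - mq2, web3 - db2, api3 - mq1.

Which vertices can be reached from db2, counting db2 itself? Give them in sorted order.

Start at db2.
Its neighbours: cache2, lb2, web3.
Then their neighbours: api3, auth1, auth2, lb1, mq1, mq2.
Every vertex is now reached.

api3, auth1, auth2, cache2, db2, lb1, lb2, mq1, mq2, web3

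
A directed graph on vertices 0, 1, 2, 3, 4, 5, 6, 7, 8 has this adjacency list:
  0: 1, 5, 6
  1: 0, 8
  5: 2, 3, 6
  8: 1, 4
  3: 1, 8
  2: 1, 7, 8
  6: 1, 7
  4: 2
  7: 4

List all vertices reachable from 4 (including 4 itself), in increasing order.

0, 1, 2, 3, 4, 5, 6, 7, 8

Start at 4.
Its neighbours: 2.
Then their neighbours: 1, 7, 8.
Then next layer: 0.
Then next layer: 5, 6.
Then next layer: 3.
Every vertex is now reached.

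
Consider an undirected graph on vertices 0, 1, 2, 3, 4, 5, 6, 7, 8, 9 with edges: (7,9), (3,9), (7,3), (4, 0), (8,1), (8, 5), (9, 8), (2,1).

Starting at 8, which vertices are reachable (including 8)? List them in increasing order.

1, 2, 3, 5, 7, 8, 9

Start at 8.
Its neighbours: 1, 5, 9.
Then their neighbours: 2, 3, 7.
Nothing further is reachable.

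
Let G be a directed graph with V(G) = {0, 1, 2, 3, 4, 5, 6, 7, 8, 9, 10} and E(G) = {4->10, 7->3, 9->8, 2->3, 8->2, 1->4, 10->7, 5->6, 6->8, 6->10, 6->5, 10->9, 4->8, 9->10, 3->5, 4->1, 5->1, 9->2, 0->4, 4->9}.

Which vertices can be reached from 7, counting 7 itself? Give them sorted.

Start at 7.
Its neighbours: 3.
Then their neighbours: 5.
Then next layer: 1, 6.
Then next layer: 4, 8, 10.
Then next layer: 2, 9.
Nothing further is reachable.

1, 2, 3, 4, 5, 6, 7, 8, 9, 10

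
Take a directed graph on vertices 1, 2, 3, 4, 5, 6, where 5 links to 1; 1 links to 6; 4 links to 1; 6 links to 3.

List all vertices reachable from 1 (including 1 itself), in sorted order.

Start at 1.
Its neighbours: 6.
Then their neighbours: 3.
Nothing further is reachable.

1, 3, 6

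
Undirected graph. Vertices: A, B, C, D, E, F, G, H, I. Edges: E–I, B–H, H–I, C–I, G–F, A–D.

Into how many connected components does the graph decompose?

From A: component {A, D}.
From B: component {B, C, E, H, I}.
From F: component {F, G}.
That's 3 components.

3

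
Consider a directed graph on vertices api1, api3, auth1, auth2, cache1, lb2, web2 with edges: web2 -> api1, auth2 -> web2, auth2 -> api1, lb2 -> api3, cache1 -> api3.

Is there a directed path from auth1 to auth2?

No

auth1 has no outgoing edges, so nothing is reachable from it.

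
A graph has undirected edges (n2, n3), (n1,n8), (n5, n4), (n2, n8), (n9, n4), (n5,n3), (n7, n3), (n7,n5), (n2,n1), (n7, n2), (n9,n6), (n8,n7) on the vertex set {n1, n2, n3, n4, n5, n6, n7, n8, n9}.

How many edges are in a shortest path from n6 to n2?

Distance 0: n6.
Distance 1: n9.
Distance 2: n4.
Distance 3: n5.
Distance 4: n3, n7.
Distance 5: n2, n8 — contains n2.

5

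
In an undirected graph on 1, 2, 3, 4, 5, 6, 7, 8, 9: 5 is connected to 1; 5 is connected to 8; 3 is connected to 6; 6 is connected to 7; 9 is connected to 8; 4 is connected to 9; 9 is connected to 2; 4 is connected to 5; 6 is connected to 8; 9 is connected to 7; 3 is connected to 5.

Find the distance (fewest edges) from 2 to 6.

Distance 0: 2.
Distance 1: 9.
Distance 2: 4, 7, 8.
Distance 3: 5, 6 — contains 6.

3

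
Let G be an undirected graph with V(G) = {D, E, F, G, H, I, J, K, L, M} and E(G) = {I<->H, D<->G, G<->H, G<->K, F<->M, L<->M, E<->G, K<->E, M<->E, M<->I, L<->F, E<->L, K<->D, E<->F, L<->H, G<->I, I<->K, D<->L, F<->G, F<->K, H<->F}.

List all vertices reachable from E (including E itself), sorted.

Start at E.
Its neighbours: F, G, K, L, M.
Then their neighbours: D, H, I.
Nothing further is reachable.

D, E, F, G, H, I, K, L, M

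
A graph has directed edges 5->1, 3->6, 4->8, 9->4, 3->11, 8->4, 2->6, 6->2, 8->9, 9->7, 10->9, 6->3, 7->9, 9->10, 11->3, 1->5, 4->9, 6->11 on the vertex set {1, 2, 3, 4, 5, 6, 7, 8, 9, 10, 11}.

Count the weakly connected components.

From 1: component {1, 5}.
From 2: component {2, 3, 6, 11}.
From 4: component {4, 7, 8, 9, 10}.
That's 3 components.

3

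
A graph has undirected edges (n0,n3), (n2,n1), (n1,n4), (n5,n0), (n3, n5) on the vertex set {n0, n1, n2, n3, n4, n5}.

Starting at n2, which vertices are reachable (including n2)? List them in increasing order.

Start at n2.
Its neighbours: n1.
Then their neighbours: n4.
Nothing further is reachable.

n1, n2, n4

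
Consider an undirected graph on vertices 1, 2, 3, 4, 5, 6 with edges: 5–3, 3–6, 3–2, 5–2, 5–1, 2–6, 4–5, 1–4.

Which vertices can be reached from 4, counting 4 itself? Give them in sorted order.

1, 2, 3, 4, 5, 6

Start at 4.
Its neighbours: 1, 5.
Then their neighbours: 2, 3.
Then next layer: 6.
Every vertex is now reached.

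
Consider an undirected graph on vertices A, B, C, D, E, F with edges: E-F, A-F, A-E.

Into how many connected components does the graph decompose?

4

From A: component {A, E, F}.
From B: component {B}.
From C: component {C}.
From D: component {D}.
That's 4 components.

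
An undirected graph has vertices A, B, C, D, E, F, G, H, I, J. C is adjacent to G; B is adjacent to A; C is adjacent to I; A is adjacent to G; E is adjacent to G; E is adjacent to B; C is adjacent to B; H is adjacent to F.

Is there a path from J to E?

J has no edges, so nothing is reachable from it.

No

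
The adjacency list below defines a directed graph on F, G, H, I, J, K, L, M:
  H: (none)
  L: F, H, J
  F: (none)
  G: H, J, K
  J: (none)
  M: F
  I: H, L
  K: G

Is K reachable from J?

J has no outgoing edges, so nothing is reachable from it.

No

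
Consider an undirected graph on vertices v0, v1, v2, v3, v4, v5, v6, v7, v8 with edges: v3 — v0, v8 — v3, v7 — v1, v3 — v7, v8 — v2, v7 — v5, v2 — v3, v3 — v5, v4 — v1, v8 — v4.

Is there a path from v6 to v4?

No

v6 has no edges, so nothing is reachable from it.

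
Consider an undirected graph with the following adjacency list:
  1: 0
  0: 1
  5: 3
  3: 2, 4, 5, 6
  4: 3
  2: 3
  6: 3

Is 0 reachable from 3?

No

Explore from 3.
Distance 1: reach 2, 4, 5, 6.
The search is exhausted without reaching 0; it lies in a different component.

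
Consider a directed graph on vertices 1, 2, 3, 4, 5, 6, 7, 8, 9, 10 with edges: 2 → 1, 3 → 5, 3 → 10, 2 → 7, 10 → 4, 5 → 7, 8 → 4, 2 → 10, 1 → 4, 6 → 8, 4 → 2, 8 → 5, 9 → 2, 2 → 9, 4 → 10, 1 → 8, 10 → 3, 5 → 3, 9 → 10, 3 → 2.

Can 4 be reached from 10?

Yes

Explore from 10.
Distance 1: reach 3, 4.
Found 4.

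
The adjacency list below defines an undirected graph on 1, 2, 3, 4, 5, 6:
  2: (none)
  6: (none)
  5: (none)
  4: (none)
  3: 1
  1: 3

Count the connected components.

From 1: component {1, 3}.
From 2: component {2}.
From 4: component {4}.
From 5: component {5}.
From 6: component {6}.
That's 5 components.

5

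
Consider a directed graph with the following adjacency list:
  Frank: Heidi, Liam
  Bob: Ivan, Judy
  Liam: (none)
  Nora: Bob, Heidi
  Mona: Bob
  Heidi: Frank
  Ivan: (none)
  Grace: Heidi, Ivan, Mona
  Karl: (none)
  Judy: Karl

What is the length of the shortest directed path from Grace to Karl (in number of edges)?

Distance 0: Grace.
Distance 1: Heidi, Ivan, Mona.
Distance 2: Bob, Frank.
Distance 3: Judy, Liam.
Distance 4: Karl — contains Karl.

4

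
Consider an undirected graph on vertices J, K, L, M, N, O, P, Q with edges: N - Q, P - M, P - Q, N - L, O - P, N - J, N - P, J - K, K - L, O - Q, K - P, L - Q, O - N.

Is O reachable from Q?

Explore from Q.
Distance 1: reach L, N, O, P.
Found O.

Yes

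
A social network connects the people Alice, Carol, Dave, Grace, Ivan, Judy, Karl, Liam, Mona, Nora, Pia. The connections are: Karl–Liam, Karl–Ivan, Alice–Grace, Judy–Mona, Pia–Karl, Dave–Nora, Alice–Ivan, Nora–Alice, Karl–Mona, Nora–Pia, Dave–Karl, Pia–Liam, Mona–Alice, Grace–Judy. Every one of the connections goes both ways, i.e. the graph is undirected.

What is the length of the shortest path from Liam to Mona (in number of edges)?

Distance 0: Liam.
Distance 1: Karl, Pia.
Distance 2: Dave, Ivan, Mona, Nora — contains Mona.

2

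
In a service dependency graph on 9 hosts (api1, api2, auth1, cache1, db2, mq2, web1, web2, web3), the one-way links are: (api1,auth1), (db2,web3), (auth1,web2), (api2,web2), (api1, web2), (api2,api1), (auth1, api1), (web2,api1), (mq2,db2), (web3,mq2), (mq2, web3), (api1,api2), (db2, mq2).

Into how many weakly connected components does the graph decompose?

4

From api1: component {api1, api2, auth1, web2}.
From cache1: component {cache1}.
From db2: component {db2, mq2, web3}.
From web1: component {web1}.
That's 4 components.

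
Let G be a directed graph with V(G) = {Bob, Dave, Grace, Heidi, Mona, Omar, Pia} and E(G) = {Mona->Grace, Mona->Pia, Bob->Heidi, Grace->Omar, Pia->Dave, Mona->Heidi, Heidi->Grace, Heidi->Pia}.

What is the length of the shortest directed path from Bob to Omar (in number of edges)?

3

Distance 0: Bob.
Distance 1: Heidi.
Distance 2: Grace, Pia.
Distance 3: Dave, Omar — contains Omar.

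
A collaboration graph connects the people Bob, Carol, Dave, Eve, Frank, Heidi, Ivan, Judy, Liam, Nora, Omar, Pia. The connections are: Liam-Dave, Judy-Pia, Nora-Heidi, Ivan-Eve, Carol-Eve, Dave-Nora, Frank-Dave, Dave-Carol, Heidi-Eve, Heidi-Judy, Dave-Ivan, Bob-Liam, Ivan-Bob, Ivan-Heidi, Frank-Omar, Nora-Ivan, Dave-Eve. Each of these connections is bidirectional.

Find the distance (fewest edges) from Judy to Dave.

3

Distance 0: Judy.
Distance 1: Heidi, Pia.
Distance 2: Eve, Ivan, Nora.
Distance 3: Bob, Carol, Dave — contains Dave.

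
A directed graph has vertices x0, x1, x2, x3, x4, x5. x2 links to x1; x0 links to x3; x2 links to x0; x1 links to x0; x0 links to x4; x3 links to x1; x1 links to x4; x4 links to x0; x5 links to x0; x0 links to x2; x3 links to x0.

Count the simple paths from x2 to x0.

3

x2→x0
x2→x1→x0
x2→x1→x4→x0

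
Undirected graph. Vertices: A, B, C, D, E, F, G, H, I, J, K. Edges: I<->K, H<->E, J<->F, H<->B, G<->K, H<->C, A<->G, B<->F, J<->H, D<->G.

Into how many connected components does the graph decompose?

2

From A: component {A, D, G, I, K}.
From B: component {B, C, E, F, H, J}.
That's 2 components.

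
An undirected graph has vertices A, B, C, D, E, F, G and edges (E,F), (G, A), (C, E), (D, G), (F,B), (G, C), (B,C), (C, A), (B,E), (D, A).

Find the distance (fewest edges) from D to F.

Distance 0: D.
Distance 1: A, G.
Distance 2: C.
Distance 3: B, E.
Distance 4: F — contains F.

4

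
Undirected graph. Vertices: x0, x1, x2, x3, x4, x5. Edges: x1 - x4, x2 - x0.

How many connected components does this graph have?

From x0: component {x0, x2}.
From x1: component {x1, x4}.
From x3: component {x3}.
From x5: component {x5}.
That's 4 components.

4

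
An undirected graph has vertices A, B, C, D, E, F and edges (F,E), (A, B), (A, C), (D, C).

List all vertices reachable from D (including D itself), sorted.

Start at D.
Its neighbours: C.
Then their neighbours: A.
Then next layer: B.
Nothing further is reachable.

A, B, C, D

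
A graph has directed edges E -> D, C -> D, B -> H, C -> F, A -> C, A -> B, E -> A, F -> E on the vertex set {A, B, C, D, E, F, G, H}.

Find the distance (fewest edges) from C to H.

Distance 0: C.
Distance 1: D, F.
Distance 2: E.
Distance 3: A.
Distance 4: B.
Distance 5: H — contains H.

5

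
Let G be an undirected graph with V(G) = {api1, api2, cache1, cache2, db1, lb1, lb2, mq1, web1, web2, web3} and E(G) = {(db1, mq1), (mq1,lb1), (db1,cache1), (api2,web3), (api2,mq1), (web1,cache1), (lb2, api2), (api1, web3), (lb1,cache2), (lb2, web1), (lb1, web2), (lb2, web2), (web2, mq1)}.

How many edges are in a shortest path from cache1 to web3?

Distance 0: cache1.
Distance 1: db1, web1.
Distance 2: lb2, mq1.
Distance 3: api2, lb1, web2.
Distance 4: cache2, web3 — contains web3.

4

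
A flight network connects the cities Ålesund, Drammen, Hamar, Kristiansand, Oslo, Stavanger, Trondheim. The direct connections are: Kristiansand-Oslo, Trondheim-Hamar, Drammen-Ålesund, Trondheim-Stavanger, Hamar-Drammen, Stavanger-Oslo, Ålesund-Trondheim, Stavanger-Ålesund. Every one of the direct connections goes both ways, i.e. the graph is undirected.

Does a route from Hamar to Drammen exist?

Yes

Explore from Hamar.
Distance 1: reach Drammen, Trondheim.
Found Drammen.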